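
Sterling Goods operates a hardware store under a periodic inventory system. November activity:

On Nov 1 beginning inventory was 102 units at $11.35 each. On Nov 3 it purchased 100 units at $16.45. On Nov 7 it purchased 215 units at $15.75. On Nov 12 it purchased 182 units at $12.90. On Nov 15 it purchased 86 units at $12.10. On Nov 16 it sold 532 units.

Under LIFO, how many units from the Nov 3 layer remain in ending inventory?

Nov 16, 532 sold [LIFO — newest first]: 86 @ $12.10 + 182 @ $12.90 + 215 @ $15.75 + 49 @ $16.45 = $7,580.70
Ending inventory: 102 @ $11.35 + 51 @ $16.45 = $1,996.65

51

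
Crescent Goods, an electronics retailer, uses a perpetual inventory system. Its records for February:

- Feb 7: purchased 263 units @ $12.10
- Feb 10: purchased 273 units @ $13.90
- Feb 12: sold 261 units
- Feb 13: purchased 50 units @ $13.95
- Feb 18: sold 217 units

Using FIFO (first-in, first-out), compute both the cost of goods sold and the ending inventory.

Feb 12, 261 sold [FIFO — oldest first]: 261 @ $12.10 = $3,158.10
Feb 18, 217 sold [FIFO — oldest first]: 2 @ $12.10 + 215 @ $13.90 = $3,012.70
Total COGS = $3,158.10 + $3,012.70 = $6,170.80
Ending inventory: 58 @ $13.90 + 50 @ $13.95 = $1,503.70
Check: goods available $7,674.50 = COGS $6,170.80 + ending $1,503.70

COGS = $6,170.80; ending inventory = $1,503.70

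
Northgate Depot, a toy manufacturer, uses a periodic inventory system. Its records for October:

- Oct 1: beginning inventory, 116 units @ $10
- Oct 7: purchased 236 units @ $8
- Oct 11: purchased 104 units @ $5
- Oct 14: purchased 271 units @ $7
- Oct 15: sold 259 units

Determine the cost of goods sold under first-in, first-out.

COGS = $2,304

Oct 15, 259 sold [FIFO — oldest first]: 116 @ $10 + 143 @ $8 = $2,304
Ending inventory: 93 @ $8 + 104 @ $5 + 271 @ $7 = $3,161
Check: goods available $5,465 = COGS $2,304 + ending $3,161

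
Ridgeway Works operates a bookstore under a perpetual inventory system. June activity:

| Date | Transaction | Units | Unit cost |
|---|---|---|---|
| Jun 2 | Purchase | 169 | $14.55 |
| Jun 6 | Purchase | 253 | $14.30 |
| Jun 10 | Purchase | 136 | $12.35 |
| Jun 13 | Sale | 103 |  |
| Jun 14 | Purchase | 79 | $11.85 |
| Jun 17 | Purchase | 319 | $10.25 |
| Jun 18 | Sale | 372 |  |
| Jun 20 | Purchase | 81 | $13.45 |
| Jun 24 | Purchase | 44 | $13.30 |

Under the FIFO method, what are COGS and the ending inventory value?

COGS = $6,731.40; ending inventory = $6,905.60

Jun 13, 103 sold [FIFO — oldest first]: 103 @ $14.55 = $1,498.65
Jun 18, 372 sold [FIFO — oldest first]: 66 @ $14.55 + 253 @ $14.30 + 53 @ $12.35 = $5,232.75
Total COGS = $1,498.65 + $5,232.75 = $6,731.40
Ending inventory: 83 @ $12.35 + 79 @ $11.85 + 319 @ $10.25 + 81 @ $13.45 + 44 @ $13.30 = $6,905.60
Check: goods available $13,637.00 = COGS $6,731.40 + ending $6,905.60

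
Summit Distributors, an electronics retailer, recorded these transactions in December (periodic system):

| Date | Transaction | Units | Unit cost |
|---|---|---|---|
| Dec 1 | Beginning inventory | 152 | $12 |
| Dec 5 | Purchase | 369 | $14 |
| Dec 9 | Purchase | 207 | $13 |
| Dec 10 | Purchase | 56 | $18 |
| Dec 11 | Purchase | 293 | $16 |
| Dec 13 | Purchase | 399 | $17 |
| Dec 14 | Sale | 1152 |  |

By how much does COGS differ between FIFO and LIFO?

$1,276

FIFO COGS: 152 @ $12 + 369 @ $14 + 207 @ $13 + 56 @ $18 + 293 @ $16 + 75 @ $17 = $16,652
LIFO COGS: 399 @ $17 + 293 @ $16 + 56 @ $18 + 207 @ $13 + 197 @ $14 = $17,928
Difference = |$16,652 − $17,928| = $1,276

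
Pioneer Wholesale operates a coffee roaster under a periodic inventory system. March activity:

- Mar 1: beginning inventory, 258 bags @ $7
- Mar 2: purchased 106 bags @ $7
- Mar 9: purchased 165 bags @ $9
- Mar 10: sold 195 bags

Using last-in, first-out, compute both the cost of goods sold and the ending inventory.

Mar 10, 195 sold [LIFO — newest first]: 165 @ $9 + 30 @ $7 = $1,695
Ending inventory: 258 @ $7 + 76 @ $7 = $2,338
Check: goods available $4,033 = COGS $1,695 + ending $2,338

COGS = $1,695; ending inventory = $2,338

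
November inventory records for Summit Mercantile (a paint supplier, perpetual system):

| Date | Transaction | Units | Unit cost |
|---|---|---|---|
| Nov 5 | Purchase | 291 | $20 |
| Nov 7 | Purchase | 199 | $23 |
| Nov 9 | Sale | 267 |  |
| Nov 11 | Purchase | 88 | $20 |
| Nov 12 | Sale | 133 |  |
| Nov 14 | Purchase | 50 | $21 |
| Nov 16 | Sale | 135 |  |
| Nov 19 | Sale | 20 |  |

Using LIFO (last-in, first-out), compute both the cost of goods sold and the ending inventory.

Nov 9, 267 sold [LIFO — newest first]: 199 @ $23 + 68 @ $20 = $5,937
Nov 12, 133 sold [LIFO — newest first]: 88 @ $20 + 45 @ $20 = $2,660
Nov 16, 135 sold [LIFO — newest first]: 50 @ $21 + 85 @ $20 = $2,750
Nov 19, 20 sold [LIFO — newest first]: 20 @ $20 = $400
Total COGS = $5,937 + $2,660 + $2,750 + $400 = $11,747
Ending inventory: 73 @ $20 = $1,460

COGS = $11,747; ending inventory = $1,460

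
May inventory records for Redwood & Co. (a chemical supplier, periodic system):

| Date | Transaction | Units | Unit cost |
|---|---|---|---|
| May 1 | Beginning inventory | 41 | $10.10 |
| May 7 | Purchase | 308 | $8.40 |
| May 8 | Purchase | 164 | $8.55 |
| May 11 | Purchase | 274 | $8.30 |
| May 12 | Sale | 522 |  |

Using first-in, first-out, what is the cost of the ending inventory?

May 12, 522 sold [FIFO — oldest first]: 41 @ $10.10 + 308 @ $8.40 + 164 @ $8.55 + 9 @ $8.30 = $4,478.20
Ending inventory: 265 @ $8.30 = $2,199.50
Check: goods available $6,677.70 = COGS $4,478.20 + ending $2,199.50

Ending inventory = $2,199.50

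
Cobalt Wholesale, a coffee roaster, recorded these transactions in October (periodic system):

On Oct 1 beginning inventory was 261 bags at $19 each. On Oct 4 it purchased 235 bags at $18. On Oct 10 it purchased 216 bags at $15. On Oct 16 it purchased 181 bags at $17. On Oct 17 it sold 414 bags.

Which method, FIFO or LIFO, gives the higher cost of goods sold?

FIFO COGS: 261 @ $19 + 153 @ $18 = $7,713
LIFO COGS: 181 @ $17 + 216 @ $15 + 17 @ $18 = $6,623

FIFO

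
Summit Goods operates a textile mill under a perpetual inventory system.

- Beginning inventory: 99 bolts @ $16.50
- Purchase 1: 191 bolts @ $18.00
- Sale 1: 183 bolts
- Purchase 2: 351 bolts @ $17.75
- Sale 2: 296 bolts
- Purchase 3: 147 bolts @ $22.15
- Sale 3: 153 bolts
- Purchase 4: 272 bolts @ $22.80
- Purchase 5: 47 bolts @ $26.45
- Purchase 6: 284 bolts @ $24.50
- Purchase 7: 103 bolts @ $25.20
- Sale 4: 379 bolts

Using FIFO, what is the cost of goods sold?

COGS = $19,642.20

Sale 1 (183) [FIFO — oldest first]: 99 @ $16.50 + 84 @ $18.00 = $3,145.50
Sale 2 (296) [FIFO — oldest first]: 107 @ $18.00 + 189 @ $17.75 = $5,280.75
Sale 3 (153) [FIFO — oldest first]: 153 @ $17.75 = $2,715.75
Sale 4 (379) [FIFO — oldest first]: 9 @ $17.75 + 147 @ $22.15 + 223 @ $22.80 = $8,500.20
Total COGS = $3,145.50 + $5,280.75 + $2,715.75 + $8,500.20 = $19,642.20
Ending inventory: 49 @ $22.80 + 47 @ $26.45 + 284 @ $24.50 + 103 @ $25.20 = $11,913.95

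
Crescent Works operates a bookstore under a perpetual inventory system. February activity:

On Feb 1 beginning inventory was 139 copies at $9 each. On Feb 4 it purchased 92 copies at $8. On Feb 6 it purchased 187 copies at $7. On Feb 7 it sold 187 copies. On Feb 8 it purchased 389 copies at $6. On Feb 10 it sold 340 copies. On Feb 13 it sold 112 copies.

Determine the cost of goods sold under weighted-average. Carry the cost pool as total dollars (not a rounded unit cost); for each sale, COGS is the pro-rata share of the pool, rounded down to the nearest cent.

COGS = $4,503.99

After Feb 1: 139 on hand, pool $1,251.00 (≈ $9.0000 each)
After Feb 4: 231 on hand, pool $1,987.00 (≈ $8.6017 each)
After Feb 6: 418 on hand, pool $3,296.00 (≈ $7.8852 each)
Feb 7, sell 187: 187/418 × $3,296.00 → $1,474.52
After Feb 8: 620 on hand, pool $4,155.48 (≈ $6.7024 each)
Feb 10, sell 340: 340/620 × $4,155.48 → $2,278.81
Feb 13, sell 112: 112/280 × $1,876.67 → $750.66
Total COGS = $1,474.52 + $2,278.81 + $750.66 = $4,503.99
Ending inventory (cost pool remaining) = $1,126.01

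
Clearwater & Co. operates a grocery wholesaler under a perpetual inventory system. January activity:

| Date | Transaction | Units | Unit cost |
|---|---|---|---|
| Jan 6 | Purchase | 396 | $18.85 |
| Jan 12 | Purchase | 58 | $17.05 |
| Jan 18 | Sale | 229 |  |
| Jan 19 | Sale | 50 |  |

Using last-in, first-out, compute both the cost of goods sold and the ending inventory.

COGS = $5,154.75; ending inventory = $3,298.75

Jan 18, 229 sold [LIFO — newest first]: 58 @ $17.05 + 171 @ $18.85 = $4,212.25
Jan 19, 50 sold [LIFO — newest first]: 50 @ $18.85 = $942.50
Total COGS = $4,212.25 + $942.50 = $5,154.75
Ending inventory: 175 @ $18.85 = $3,298.75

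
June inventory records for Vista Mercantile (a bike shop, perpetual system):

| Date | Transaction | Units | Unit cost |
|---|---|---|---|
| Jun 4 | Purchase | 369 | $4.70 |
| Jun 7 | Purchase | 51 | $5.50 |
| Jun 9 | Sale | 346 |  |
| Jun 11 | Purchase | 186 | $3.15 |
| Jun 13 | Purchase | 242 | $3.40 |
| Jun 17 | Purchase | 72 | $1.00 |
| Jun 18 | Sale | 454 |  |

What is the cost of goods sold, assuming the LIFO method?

Jun 9, 346 sold [LIFO — newest first]: 51 @ $5.50 + 295 @ $4.70 = $1,667.00
Jun 18, 454 sold [LIFO — newest first]: 72 @ $1.00 + 242 @ $3.40 + 140 @ $3.15 = $1,335.80
Total COGS = $1,667.00 + $1,335.80 = $3,002.80
Ending inventory: 74 @ $4.70 + 46 @ $3.15 = $492.70

COGS = $3,002.80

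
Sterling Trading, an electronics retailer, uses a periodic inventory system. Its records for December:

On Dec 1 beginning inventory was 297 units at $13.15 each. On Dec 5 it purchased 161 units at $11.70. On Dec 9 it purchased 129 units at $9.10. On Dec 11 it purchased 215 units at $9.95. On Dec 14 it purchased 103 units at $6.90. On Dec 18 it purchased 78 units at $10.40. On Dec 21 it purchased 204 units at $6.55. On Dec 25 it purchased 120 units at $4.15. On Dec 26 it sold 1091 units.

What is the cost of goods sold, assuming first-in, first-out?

COGS = $11,331.70

Dec 26, 1091 sold [FIFO — oldest first]: 297 @ $13.15 + 161 @ $11.70 + 129 @ $9.10 + 215 @ $9.95 + 103 @ $6.90 + 78 @ $10.40 + 108 @ $6.55 = $11,331.70
Ending inventory: 96 @ $6.55 + 120 @ $4.15 = $1,126.80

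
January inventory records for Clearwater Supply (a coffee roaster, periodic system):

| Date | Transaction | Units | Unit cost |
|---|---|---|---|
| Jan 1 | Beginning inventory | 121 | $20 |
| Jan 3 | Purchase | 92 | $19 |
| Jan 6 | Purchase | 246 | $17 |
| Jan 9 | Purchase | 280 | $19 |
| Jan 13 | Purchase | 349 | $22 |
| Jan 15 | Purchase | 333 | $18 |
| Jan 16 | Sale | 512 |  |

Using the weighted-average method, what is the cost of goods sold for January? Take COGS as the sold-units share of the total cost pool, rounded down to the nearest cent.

Jan 16, sell 512: 512/1421 × $27,342.00 → $9,851.58
Ending inventory (cost pool remaining) = $17,490.42

COGS = $9,851.58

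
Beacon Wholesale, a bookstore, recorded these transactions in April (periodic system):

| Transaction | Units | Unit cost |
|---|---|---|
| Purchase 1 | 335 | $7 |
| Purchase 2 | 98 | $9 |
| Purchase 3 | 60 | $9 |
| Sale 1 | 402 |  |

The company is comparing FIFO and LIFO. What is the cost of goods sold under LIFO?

COGS = $3,130

FIFO COGS: 335 @ $7 + 67 @ $9 = $2,948
LIFO COGS: 60 @ $9 + 98 @ $9 + 244 @ $7 = $3,130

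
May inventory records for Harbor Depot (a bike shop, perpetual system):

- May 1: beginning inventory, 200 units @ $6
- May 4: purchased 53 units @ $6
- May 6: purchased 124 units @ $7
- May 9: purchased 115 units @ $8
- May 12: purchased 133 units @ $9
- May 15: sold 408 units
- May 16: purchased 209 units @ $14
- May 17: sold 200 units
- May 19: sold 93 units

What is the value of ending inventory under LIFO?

Ending inventory = $798

May 15, 408 sold [LIFO — newest first]: 133 @ $9 + 115 @ $8 + 124 @ $7 + 36 @ $6 = $3,201
May 17, 200 sold [LIFO — newest first]: 200 @ $14 = $2,800
May 19, 93 sold [LIFO — newest first]: 9 @ $14 + 17 @ $6 + 67 @ $6 = $630
Total COGS = $3,201 + $2,800 + $630 = $6,631
Ending inventory: 133 @ $6 = $798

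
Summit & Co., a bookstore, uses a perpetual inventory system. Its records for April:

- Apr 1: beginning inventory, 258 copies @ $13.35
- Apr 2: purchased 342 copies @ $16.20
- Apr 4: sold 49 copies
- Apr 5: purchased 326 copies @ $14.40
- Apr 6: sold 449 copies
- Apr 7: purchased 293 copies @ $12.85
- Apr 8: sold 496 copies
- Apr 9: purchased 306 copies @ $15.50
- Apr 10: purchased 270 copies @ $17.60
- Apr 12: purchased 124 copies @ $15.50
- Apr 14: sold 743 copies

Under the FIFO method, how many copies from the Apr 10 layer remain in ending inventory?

Apr 4, 49 sold [FIFO — oldest first]: 49 @ $13.35 = $654.15
Apr 6, 449 sold [FIFO — oldest first]: 209 @ $13.35 + 240 @ $16.20 = $6,678.15
Apr 8, 496 sold [FIFO — oldest first]: 102 @ $16.20 + 326 @ $14.40 + 68 @ $12.85 = $7,220.60
Apr 14, 743 sold [FIFO — oldest first]: 225 @ $12.85 + 306 @ $15.50 + 212 @ $17.60 = $11,365.45
Total COGS = $654.15 + $6,678.15 + $7,220.60 + $11,365.45 = $25,918.35
Ending inventory: 58 @ $17.60 + 124 @ $15.50 = $2,942.80
Check: goods available $28,861.15 = COGS $25,918.35 + ending $2,942.80

58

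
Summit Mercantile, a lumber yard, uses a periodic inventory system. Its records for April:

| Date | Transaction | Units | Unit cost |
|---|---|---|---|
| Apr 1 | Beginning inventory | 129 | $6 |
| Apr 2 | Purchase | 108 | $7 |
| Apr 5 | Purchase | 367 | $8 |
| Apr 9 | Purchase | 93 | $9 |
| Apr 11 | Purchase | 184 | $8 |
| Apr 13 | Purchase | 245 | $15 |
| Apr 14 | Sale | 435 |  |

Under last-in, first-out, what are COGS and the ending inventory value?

Apr 14, 435 sold [LIFO — newest first]: 245 @ $15 + 184 @ $8 + 6 @ $9 = $5,201
Ending inventory: 129 @ $6 + 108 @ $7 + 367 @ $8 + 87 @ $9 = $5,249
Check: goods available $10,450 = COGS $5,201 + ending $5,249

COGS = $5,201; ending inventory = $5,249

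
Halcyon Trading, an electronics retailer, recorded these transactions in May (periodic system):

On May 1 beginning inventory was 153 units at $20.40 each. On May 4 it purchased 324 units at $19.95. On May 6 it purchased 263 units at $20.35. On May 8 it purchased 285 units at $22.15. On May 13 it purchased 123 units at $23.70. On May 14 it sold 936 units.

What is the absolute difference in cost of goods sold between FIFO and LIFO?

$588.20

FIFO COGS: 153 @ $20.40 + 324 @ $19.95 + 263 @ $20.35 + 196 @ $22.15 = $19,278.45
LIFO COGS: 123 @ $23.70 + 285 @ $22.15 + 263 @ $20.35 + 265 @ $19.95 = $19,866.65
Difference = |$19,278.45 − $19,866.65| = $588.20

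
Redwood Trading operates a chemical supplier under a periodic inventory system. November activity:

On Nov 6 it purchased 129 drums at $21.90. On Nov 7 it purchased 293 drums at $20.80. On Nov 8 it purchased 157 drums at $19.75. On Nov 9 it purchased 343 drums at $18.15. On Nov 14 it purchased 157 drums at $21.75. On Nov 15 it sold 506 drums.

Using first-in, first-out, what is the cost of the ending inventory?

Ending inventory = $11,081.95

Nov 15, 506 sold [FIFO — oldest first]: 129 @ $21.90 + 293 @ $20.80 + 84 @ $19.75 = $10,578.50
Ending inventory: 73 @ $19.75 + 343 @ $18.15 + 157 @ $21.75 = $11,081.95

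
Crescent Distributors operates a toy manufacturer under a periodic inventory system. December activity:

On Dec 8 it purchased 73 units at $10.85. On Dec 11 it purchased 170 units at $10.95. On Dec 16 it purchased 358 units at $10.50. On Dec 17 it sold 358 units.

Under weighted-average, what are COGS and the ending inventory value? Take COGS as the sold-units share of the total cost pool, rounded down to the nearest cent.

COGS = $3,819.78; ending inventory = $2,592.77

Dec 17, sell 358: 358/601 × $6,412.55 → $3,819.78
Ending inventory (cost pool remaining) = $2,592.77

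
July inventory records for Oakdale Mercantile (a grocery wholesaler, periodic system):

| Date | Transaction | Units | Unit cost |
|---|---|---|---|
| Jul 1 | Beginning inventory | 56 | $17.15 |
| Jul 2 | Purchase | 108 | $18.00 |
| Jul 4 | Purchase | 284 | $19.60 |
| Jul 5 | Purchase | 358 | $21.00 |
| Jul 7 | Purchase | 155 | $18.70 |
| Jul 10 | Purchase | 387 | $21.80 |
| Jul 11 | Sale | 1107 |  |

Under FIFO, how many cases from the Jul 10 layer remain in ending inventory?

241

Jul 11, 1107 sold [FIFO — oldest first]: 56 @ $17.15 + 108 @ $18.00 + 284 @ $19.60 + 358 @ $21.00 + 155 @ $18.70 + 146 @ $21.80 = $22,070.10
Ending inventory: 241 @ $21.80 = $5,253.80
Check: goods available $27,323.90 = COGS $22,070.10 + ending $5,253.80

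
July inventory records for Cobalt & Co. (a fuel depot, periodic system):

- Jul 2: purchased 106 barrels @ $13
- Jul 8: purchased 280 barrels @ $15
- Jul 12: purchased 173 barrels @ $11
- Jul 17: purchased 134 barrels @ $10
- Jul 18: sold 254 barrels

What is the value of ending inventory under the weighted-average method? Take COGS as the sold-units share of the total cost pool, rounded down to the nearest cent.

Ending inventory = $5,587.91

Jul 18, sell 254: 254/693 × $8,821.00 → $3,233.09
Ending inventory (cost pool remaining) = $5,587.91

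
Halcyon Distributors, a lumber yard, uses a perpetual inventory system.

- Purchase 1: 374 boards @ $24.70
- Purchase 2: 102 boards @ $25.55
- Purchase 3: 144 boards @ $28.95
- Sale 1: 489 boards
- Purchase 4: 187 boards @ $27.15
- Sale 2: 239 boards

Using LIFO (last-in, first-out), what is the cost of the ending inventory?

Ending inventory = $1,951.30

Sale 1 (489) [LIFO — newest first]: 144 @ $28.95 + 102 @ $25.55 + 243 @ $24.70 = $12,777.00
Sale 2 (239) [LIFO — newest first]: 187 @ $27.15 + 52 @ $24.70 = $6,361.45
Total COGS = $12,777.00 + $6,361.45 = $19,138.45
Ending inventory: 79 @ $24.70 = $1,951.30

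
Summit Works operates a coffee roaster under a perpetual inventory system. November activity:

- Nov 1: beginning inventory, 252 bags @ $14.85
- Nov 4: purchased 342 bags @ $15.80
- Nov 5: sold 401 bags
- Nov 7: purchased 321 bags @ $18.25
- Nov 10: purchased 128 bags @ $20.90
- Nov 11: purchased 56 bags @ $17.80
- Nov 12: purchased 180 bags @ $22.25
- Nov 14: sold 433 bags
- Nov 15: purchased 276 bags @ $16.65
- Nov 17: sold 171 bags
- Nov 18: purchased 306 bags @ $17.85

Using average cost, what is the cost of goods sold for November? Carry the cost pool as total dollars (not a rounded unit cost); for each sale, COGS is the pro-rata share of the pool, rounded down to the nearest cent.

After Nov 1: 252 on hand, pool $3,742.20 (≈ $14.8500 each)
After Nov 4: 594 on hand, pool $9,145.80 (≈ $15.3970 each)
Nov 5, sell 401: 401/594 × $9,145.80 → $6,174.18
After Nov 7: 514 on hand, pool $8,829.87 (≈ $17.1787 each)
After Nov 10: 642 on hand, pool $11,505.07 (≈ $17.9207 each)
After Nov 11: 698 on hand, pool $12,501.87 (≈ $17.9110 each)
After Nov 12: 878 on hand, pool $16,506.87 (≈ $18.8005 each)
Nov 14, sell 433: 433/878 × $16,506.87 → $8,140.63
After Nov 15: 721 on hand, pool $12,961.64 (≈ $17.9773 each)
Nov 17, sell 171: 171/721 × $12,961.64 → $3,074.11
After Nov 18: 856 on hand, pool $15,349.63 (≈ $17.9318 each)
Total COGS = $6,174.18 + $8,140.63 + $3,074.11 = $17,388.92
Ending inventory (cost pool remaining) = $15,349.63

COGS = $17,388.92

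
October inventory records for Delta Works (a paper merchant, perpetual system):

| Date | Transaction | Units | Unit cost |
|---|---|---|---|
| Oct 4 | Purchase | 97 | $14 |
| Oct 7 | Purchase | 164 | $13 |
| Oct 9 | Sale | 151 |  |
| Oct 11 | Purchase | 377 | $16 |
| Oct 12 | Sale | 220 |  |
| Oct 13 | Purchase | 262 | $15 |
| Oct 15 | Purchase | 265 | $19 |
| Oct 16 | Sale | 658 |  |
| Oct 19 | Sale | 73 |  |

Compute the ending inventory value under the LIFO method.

Ending inventory = $882

Oct 9, 151 sold [LIFO — newest first]: 151 @ $13 = $1,963
Oct 12, 220 sold [LIFO — newest first]: 220 @ $16 = $3,520
Oct 16, 658 sold [LIFO — newest first]: 265 @ $19 + 262 @ $15 + 131 @ $16 = $11,061
Oct 19, 73 sold [LIFO — newest first]: 26 @ $16 + 13 @ $13 + 34 @ $14 = $1,061
Total COGS = $1,963 + $3,520 + $11,061 + $1,061 = $17,605
Ending inventory: 63 @ $14 = $882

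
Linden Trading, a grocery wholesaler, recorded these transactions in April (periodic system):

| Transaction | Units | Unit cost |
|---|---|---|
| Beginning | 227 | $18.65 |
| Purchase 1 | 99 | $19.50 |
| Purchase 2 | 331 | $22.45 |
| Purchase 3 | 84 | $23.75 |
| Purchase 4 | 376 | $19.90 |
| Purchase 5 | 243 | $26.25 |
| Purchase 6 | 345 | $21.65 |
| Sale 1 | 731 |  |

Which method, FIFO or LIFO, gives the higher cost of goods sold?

FIFO COGS: 227 @ $18.65 + 99 @ $19.50 + 331 @ $22.45 + 74 @ $23.75 = $15,352.50
LIFO COGS: 345 @ $21.65 + 243 @ $26.25 + 143 @ $19.90 = $16,693.70

LIFO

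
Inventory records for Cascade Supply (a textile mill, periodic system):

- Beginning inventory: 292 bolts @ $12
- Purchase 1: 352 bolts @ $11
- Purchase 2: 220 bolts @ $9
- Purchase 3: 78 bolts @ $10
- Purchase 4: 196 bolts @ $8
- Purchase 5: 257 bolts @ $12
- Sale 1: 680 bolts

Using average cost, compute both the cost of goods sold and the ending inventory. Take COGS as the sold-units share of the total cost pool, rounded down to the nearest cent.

COGS = $7,208.48; ending inventory = $7,579.52

Sale 1, sell 680: 680/1395 × $14,788.00 → $7,208.48
Ending inventory (cost pool remaining) = $7,579.52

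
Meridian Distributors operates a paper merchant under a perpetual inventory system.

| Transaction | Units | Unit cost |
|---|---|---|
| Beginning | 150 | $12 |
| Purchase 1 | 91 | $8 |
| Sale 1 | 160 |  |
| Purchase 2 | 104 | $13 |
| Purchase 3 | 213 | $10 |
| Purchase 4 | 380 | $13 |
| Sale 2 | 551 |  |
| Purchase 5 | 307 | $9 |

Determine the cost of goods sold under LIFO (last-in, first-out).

Sale 1 (160) [LIFO — newest first]: 91 @ $8 + 69 @ $12 = $1,556
Sale 2 (551) [LIFO — newest first]: 380 @ $13 + 171 @ $10 = $6,650
Total COGS = $1,556 + $6,650 = $8,206
Ending inventory: 81 @ $12 + 104 @ $13 + 42 @ $10 + 307 @ $9 = $5,507
Check: goods available $13,713 = COGS $8,206 + ending $5,507

COGS = $8,206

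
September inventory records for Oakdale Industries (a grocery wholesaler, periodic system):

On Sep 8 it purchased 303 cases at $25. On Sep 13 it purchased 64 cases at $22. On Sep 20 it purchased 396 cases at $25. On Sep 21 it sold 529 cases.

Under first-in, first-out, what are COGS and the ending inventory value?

COGS = $13,033; ending inventory = $5,850

Sep 21, 529 sold [FIFO — oldest first]: 303 @ $25 + 64 @ $22 + 162 @ $25 = $13,033
Ending inventory: 234 @ $25 = $5,850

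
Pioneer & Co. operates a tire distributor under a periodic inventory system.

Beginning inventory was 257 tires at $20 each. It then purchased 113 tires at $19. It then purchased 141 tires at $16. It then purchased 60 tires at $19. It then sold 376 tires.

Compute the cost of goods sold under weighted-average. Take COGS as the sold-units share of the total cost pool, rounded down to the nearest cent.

COGS = $7,034.69

Sale 1, sell 376: 376/571 × $10,683.00 → $7,034.69
Ending inventory (cost pool remaining) = $3,648.31
Check: goods available $10,683.00 = COGS $7,034.69 + ending $3,648.31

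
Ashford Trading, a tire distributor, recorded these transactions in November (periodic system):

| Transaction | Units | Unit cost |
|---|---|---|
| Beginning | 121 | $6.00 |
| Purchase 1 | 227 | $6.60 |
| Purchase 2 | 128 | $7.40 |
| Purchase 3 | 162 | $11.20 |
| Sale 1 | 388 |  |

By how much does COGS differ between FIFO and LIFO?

$888.20

FIFO COGS: 121 @ $6.00 + 227 @ $6.60 + 40 @ $7.40 = $2,520.20
LIFO COGS: 162 @ $11.20 + 128 @ $7.40 + 98 @ $6.60 = $3,408.40
Difference = |$2,520.20 − $3,408.40| = $888.20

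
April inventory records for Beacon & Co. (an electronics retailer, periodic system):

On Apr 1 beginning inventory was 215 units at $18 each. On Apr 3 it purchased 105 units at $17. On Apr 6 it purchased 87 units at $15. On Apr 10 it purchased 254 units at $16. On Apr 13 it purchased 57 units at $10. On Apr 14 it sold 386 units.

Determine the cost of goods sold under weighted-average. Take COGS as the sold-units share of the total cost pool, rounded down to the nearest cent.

COGS = $6,232.98

Apr 14, sell 386: 386/718 × $11,594.00 → $6,232.98
Ending inventory (cost pool remaining) = $5,361.02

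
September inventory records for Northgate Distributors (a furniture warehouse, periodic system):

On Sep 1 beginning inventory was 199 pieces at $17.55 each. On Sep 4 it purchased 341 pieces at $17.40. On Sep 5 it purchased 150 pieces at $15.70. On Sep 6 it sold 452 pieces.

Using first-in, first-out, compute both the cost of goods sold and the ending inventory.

Sep 6, 452 sold [FIFO — oldest first]: 199 @ $17.55 + 253 @ $17.40 = $7,894.65
Ending inventory: 88 @ $17.40 + 150 @ $15.70 = $3,886.20

COGS = $7,894.65; ending inventory = $3,886.20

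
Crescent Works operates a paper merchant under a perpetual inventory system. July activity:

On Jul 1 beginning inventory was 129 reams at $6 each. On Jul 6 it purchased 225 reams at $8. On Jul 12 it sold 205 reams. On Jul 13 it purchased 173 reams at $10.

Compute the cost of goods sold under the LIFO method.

COGS = $1,640

Jul 12, 205 sold [LIFO — newest first]: 205 @ $8 = $1,640
Ending inventory: 129 @ $6 + 20 @ $8 + 173 @ $10 = $2,664
Check: goods available $4,304 = COGS $1,640 + ending $2,664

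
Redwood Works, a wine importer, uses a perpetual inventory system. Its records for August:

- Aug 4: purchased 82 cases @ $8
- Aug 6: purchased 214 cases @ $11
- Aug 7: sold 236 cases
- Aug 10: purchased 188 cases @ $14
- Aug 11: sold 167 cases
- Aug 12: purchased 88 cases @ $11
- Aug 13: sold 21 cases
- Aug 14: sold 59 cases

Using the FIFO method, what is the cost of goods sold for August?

Aug 7, 236 sold [FIFO — oldest first]: 82 @ $8 + 154 @ $11 = $2,350
Aug 11, 167 sold [FIFO — oldest first]: 60 @ $11 + 107 @ $14 = $2,158
Aug 13, 21 sold [FIFO — oldest first]: 21 @ $14 = $294
Aug 14, 59 sold [FIFO — oldest first]: 59 @ $14 = $826
Total COGS = $2,350 + $2,158 + $294 + $826 = $5,628
Ending inventory: 1 @ $14 + 88 @ $11 = $982

COGS = $5,628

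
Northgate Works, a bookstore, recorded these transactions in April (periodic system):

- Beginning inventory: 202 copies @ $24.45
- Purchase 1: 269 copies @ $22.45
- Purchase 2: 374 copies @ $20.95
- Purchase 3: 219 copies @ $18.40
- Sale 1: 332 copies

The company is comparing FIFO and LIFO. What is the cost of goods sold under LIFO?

COGS = $6,396.95

FIFO COGS: 202 @ $24.45 + 130 @ $22.45 = $7,857.40
LIFO COGS: 219 @ $18.40 + 113 @ $20.95 = $6,396.95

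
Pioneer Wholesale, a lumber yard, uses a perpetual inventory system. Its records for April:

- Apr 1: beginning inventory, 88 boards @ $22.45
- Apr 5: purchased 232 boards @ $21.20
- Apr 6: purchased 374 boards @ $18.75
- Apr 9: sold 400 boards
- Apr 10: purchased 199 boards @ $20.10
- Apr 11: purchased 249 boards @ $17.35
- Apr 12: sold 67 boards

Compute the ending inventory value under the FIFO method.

Apr 9, 400 sold [FIFO — oldest first]: 88 @ $22.45 + 232 @ $21.20 + 80 @ $18.75 = $8,394.00
Apr 12, 67 sold [FIFO — oldest first]: 67 @ $18.75 = $1,256.25
Total COGS = $8,394.00 + $1,256.25 = $9,650.25
Ending inventory: 227 @ $18.75 + 199 @ $20.10 + 249 @ $17.35 = $12,576.30

Ending inventory = $12,576.30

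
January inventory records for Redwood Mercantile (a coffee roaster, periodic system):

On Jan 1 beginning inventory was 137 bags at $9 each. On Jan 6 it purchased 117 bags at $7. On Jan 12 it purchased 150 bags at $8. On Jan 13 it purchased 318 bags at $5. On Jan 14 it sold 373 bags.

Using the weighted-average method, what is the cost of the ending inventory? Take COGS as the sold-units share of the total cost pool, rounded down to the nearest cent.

Jan 14, sell 373: 373/722 × $4,842.00 → $2,501.47
Ending inventory (cost pool remaining) = $2,340.53

Ending inventory = $2,340.53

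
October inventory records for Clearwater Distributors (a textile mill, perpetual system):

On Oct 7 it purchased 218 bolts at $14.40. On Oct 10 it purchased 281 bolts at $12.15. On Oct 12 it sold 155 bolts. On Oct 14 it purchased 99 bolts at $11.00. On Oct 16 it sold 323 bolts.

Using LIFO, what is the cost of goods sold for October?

Oct 12, 155 sold [LIFO — newest first]: 155 @ $12.15 = $1,883.25
Oct 16, 323 sold [LIFO — newest first]: 99 @ $11.00 + 126 @ $12.15 + 98 @ $14.40 = $4,031.10
Total COGS = $1,883.25 + $4,031.10 = $5,914.35
Ending inventory: 120 @ $14.40 = $1,728.00

COGS = $5,914.35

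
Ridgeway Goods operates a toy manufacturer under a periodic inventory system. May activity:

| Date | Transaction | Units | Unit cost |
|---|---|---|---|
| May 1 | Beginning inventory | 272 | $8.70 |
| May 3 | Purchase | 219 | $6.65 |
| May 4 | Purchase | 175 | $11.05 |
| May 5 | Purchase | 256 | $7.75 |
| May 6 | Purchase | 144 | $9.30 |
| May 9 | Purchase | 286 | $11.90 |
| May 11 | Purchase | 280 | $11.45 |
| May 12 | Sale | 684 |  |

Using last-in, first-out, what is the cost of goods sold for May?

COGS = $7,706.80

May 12, 684 sold [LIFO — newest first]: 280 @ $11.45 + 286 @ $11.90 + 118 @ $9.30 = $7,706.80
Ending inventory: 272 @ $8.70 + 219 @ $6.65 + 175 @ $11.05 + 256 @ $7.75 + 26 @ $9.30 = $7,982.30
Check: goods available $15,689.10 = COGS $7,706.80 + ending $7,982.30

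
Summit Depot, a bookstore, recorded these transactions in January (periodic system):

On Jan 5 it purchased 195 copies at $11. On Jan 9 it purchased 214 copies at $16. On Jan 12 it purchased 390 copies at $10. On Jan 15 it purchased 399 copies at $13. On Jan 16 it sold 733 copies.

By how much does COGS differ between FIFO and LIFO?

FIFO COGS: 195 @ $11 + 214 @ $16 + 324 @ $10 = $8,809
LIFO COGS: 399 @ $13 + 334 @ $10 = $8,527
Difference = |$8,809 − $8,527| = $282

$282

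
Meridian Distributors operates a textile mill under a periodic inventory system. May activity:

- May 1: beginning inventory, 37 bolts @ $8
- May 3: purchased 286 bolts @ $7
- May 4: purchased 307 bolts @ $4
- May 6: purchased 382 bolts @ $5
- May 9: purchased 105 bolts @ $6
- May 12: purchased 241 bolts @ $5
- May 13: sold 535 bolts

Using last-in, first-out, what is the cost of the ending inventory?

May 13, 535 sold [LIFO — newest first]: 241 @ $5 + 105 @ $6 + 189 @ $5 = $2,780
Ending inventory: 37 @ $8 + 286 @ $7 + 307 @ $4 + 193 @ $5 = $4,491

Ending inventory = $4,491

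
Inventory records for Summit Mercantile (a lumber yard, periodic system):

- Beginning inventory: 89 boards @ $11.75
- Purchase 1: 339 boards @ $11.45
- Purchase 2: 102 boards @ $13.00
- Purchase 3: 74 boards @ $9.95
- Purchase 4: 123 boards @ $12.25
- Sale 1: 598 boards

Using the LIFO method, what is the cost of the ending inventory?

Sale 1 (598) [LIFO — newest first]: 123 @ $12.25 + 74 @ $9.95 + 102 @ $13.00 + 299 @ $11.45 = $6,992.60
Ending inventory: 89 @ $11.75 + 40 @ $11.45 = $1,503.75

Ending inventory = $1,503.75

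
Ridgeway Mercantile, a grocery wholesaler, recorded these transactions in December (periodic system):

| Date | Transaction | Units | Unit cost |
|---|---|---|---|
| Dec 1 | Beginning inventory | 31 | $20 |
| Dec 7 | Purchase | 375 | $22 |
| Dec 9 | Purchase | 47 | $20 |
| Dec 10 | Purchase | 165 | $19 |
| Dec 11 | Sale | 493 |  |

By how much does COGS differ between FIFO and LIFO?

FIFO COGS: 31 @ $20 + 375 @ $22 + 47 @ $20 + 40 @ $19 = $10,570
LIFO COGS: 165 @ $19 + 47 @ $20 + 281 @ $22 = $10,257
Difference = |$10,570 − $10,257| = $313

$313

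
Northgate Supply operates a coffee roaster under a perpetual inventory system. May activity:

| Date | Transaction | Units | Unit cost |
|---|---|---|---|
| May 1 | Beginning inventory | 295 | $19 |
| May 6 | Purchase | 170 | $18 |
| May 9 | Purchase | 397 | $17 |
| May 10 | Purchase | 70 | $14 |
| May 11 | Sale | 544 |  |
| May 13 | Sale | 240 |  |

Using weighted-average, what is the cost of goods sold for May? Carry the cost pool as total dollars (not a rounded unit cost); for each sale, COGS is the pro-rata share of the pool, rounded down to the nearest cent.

COGS = $13,790.66

After May 1: 295 on hand, pool $5,605.00 (≈ $19.0000 each)
After May 6: 465 on hand, pool $8,665.00 (≈ $18.6344 each)
After May 9: 862 on hand, pool $15,414.00 (≈ $17.8817 each)
After May 10: 932 on hand, pool $16,394.00 (≈ $17.5901 each)
May 11, sell 544: 544/932 × $16,394.00 → $9,569.03
May 13, sell 240: 240/388 × $6,824.97 → $4,221.63
Total COGS = $9,569.03 + $4,221.63 = $13,790.66
Ending inventory (cost pool remaining) = $2,603.34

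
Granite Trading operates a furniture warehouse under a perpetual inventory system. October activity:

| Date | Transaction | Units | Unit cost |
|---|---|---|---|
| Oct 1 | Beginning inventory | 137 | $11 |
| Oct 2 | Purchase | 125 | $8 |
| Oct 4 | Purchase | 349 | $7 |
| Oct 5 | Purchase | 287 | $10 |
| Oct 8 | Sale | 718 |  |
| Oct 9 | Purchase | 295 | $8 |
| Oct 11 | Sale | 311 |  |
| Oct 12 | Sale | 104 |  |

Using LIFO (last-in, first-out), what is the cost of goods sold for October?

Oct 8, 718 sold [LIFO — newest first]: 287 @ $10 + 349 @ $7 + 82 @ $8 = $5,969
Oct 11, 311 sold [LIFO — newest first]: 295 @ $8 + 16 @ $8 = $2,488
Oct 12, 104 sold [LIFO — newest first]: 27 @ $8 + 77 @ $11 = $1,063
Total COGS = $5,969 + $2,488 + $1,063 = $9,520
Ending inventory: 60 @ $11 = $660

COGS = $9,520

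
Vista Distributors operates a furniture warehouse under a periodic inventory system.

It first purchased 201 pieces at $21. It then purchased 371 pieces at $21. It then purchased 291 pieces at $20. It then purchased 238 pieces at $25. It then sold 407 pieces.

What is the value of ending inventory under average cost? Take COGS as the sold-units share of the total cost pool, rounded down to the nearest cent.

Sale 1, sell 407: 407/1101 × $23,782.00 → $8,791.34
Ending inventory (cost pool remaining) = $14,990.66

Ending inventory = $14,990.66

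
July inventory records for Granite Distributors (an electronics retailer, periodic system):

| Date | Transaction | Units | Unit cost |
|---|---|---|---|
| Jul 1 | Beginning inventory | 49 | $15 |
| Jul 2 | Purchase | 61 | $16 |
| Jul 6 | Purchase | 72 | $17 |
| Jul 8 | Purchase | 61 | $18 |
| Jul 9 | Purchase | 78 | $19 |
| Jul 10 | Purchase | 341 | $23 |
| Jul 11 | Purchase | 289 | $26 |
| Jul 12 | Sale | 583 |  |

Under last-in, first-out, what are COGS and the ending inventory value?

COGS = $14,276; ending inventory = $6,596

Jul 12, 583 sold [LIFO — newest first]: 289 @ $26 + 294 @ $23 = $14,276
Ending inventory: 49 @ $15 + 61 @ $16 + 72 @ $17 + 61 @ $18 + 78 @ $19 + 47 @ $23 = $6,596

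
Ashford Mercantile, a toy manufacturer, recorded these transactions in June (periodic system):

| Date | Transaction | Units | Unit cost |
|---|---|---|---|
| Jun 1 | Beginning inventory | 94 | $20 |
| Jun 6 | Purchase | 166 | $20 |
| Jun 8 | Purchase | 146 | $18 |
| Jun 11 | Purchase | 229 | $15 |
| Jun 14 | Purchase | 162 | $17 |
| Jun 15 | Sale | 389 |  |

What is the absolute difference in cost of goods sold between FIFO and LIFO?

$1,363

FIFO COGS: 94 @ $20 + 166 @ $20 + 129 @ $18 = $7,522
LIFO COGS: 162 @ $17 + 227 @ $15 = $6,159
Difference = |$7,522 − $6,159| = $1,363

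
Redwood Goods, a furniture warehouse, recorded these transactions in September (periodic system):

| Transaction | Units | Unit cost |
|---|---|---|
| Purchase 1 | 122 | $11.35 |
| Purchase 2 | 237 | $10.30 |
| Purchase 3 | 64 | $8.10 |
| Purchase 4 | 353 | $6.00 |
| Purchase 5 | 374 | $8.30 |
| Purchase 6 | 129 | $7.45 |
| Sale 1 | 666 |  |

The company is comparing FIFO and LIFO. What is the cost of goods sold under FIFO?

FIFO COGS: 122 @ $11.35 + 237 @ $10.30 + 64 @ $8.10 + 243 @ $6.00 = $5,802.20
LIFO COGS: 129 @ $7.45 + 374 @ $8.30 + 163 @ $6.00 = $5,043.25

COGS = $5,802.20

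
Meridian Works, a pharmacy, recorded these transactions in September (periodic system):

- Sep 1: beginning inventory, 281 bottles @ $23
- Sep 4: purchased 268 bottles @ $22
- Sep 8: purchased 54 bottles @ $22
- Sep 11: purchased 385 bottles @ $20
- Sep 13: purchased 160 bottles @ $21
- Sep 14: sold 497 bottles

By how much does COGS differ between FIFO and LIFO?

FIFO COGS: 281 @ $23 + 216 @ $22 = $11,215
LIFO COGS: 160 @ $21 + 337 @ $20 = $10,100
Difference = |$11,215 − $10,100| = $1,115

$1,115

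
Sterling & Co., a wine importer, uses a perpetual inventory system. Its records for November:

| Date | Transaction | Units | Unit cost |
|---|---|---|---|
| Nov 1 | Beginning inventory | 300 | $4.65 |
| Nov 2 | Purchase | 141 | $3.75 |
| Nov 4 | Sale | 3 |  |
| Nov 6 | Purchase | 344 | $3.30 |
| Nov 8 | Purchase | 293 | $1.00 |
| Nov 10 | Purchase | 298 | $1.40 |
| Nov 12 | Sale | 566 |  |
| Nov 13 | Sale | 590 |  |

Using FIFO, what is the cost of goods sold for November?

Nov 4, 3 sold [FIFO — oldest first]: 3 @ $4.65 = $13.95
Nov 12, 566 sold [FIFO — oldest first]: 297 @ $4.65 + 141 @ $3.75 + 128 @ $3.30 = $2,332.20
Nov 13, 590 sold [FIFO — oldest first]: 216 @ $3.30 + 293 @ $1.00 + 81 @ $1.40 = $1,119.20
Total COGS = $13.95 + $2,332.20 + $1,119.20 = $3,465.35
Ending inventory: 217 @ $1.40 = $303.80

COGS = $3,465.35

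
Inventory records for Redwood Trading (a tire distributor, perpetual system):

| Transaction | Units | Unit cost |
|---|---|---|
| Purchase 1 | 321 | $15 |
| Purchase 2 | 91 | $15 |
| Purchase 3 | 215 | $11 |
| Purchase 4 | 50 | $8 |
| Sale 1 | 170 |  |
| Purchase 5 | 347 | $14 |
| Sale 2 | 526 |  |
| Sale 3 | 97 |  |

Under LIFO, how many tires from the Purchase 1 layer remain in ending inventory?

231

Sale 1 (170) [LIFO — newest first]: 50 @ $8 + 120 @ $11 = $1,720
Sale 2 (526) [LIFO — newest first]: 347 @ $14 + 95 @ $11 + 84 @ $15 = $7,163
Sale 3 (97) [LIFO — newest first]: 7 @ $15 + 90 @ $15 = $1,455
Total COGS = $1,720 + $7,163 + $1,455 = $10,338
Ending inventory: 231 @ $15 = $3,465
Check: goods available $13,803 = COGS $10,338 + ending $3,465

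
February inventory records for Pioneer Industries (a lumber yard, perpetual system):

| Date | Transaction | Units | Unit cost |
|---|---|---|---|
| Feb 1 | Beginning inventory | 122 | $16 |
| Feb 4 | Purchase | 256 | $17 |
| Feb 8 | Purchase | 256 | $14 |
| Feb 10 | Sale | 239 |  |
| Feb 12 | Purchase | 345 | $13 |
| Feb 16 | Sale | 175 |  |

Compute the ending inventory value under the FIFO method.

Feb 10, 239 sold [FIFO — oldest first]: 122 @ $16 + 117 @ $17 = $3,941
Feb 16, 175 sold [FIFO — oldest first]: 139 @ $17 + 36 @ $14 = $2,867
Total COGS = $3,941 + $2,867 = $6,808
Ending inventory: 220 @ $14 + 345 @ $13 = $7,565

Ending inventory = $7,565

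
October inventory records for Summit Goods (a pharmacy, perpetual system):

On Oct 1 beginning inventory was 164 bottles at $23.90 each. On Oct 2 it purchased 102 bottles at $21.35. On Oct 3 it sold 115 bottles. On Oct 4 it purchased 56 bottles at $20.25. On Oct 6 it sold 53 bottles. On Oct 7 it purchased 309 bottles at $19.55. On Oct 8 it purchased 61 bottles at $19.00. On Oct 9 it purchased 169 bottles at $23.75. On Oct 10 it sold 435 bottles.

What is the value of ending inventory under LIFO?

Ending inventory = $5,702.85

Oct 3, 115 sold [LIFO — newest first]: 102 @ $21.35 + 13 @ $23.90 = $2,488.40
Oct 6, 53 sold [LIFO — newest first]: 53 @ $20.25 = $1,073.25
Oct 10, 435 sold [LIFO — newest first]: 169 @ $23.75 + 61 @ $19.00 + 205 @ $19.55 = $9,180.50
Total COGS = $2,488.40 + $1,073.25 + $9,180.50 = $12,742.15
Ending inventory: 151 @ $23.90 + 3 @ $20.25 + 104 @ $19.55 = $5,702.85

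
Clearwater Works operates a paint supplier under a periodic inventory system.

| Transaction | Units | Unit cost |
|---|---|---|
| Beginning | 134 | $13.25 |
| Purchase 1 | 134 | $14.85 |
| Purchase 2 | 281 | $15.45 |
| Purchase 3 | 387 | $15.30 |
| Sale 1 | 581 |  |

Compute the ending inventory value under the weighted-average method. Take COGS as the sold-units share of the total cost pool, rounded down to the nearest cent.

Ending inventory = $5,320.43

Sale 1, sell 581: 581/936 × $14,027.95 → $8,707.52
Ending inventory (cost pool remaining) = $5,320.43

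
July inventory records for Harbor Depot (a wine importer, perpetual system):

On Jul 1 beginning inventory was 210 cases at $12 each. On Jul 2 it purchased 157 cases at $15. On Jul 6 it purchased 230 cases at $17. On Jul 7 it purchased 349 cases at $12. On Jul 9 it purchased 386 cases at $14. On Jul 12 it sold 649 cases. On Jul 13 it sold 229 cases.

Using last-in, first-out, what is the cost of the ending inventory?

Jul 12, 649 sold [LIFO — newest first]: 386 @ $14 + 263 @ $12 = $8,560
Jul 13, 229 sold [LIFO — newest first]: 86 @ $12 + 143 @ $17 = $3,463
Total COGS = $8,560 + $3,463 = $12,023
Ending inventory: 210 @ $12 + 157 @ $15 + 87 @ $17 = $6,354

Ending inventory = $6,354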